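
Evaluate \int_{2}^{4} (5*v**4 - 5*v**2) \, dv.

By the power rule, an antiderivative is F(v) = v**5 - 5*v**3/3.
Then F(4) - F(2) = (2752/3) - (56/3) = 2696/3.

2696/3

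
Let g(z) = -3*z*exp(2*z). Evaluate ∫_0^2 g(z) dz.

Integrate by parts once (u = z, dv = -3*exp(2*z) dz).
An antiderivative is F(z) = (-6*z + 3)*exp(2*z)/4.
Then F(2) - F(0) = (-9*exp(4)/4) - (3/4) = -9*exp(4)/4 - 3/4.

-9*exp(4)/4 - 3/4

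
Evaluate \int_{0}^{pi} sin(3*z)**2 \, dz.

Use the identity sin^2(3*z) = (1 - cos(6*z))/2.
An antiderivative is F(z) = z/2 - sin(6*z)/12.
Then F(pi) - F(0) = (pi/2) - (0) = pi/2.

pi/2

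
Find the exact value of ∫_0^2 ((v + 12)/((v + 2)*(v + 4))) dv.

-4*log(3) + 9*log(2)

Factor the denominator: v**2 + 6*v + 8 = (v + 4)(v + 2).
Partial fractions: (v + 12)/((v + 2)*(v + 4)) = -4/(v + 4) + 5/(v + 2).
An antiderivative is F(v) = 5*log(v + 2) - 4*log(v + 4).
Then F(2) - F(0) = (log(64/81)) - (-log(8)) = -4*log(3) + 9*log(2).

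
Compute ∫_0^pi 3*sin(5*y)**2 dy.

3*pi/2

Use the identity sin^2(5*y) = (1 - cos(10*y))/2.
An antiderivative is F(y) = 3*y/2 - 3*sin(10*y)/20.
Then F(pi) - F(0) = (3*pi/2) - (0) = 3*pi/2.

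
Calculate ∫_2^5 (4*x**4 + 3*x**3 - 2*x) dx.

58203/20

By the power rule, an antiderivative is F(x) = 4*x**5/5 + 3*x**4/4 - x**2.
Then F(5) - F(2) = (11775/4) - (168/5) = 58203/20.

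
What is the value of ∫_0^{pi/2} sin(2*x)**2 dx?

pi/4

Use the identity sin^2(2*x) = (1 - cos(4*x))/2.
An antiderivative is F(x) = x/2 - sin(4*x)/8.
Then F(pi/2) - F(0) = (pi/4) - (0) = pi/4.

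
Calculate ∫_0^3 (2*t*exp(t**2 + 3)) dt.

Let u = t**2 + 3, so du = 2*t dt. When t = 0, u = 3; when t = 3, u = 12.
The integral becomes ∫ exp(u) du from 3 to 12, with antiderivative exp(u).
Back in t: F(t) = exp(t**2 + 3).
Then F(3) - F(0) = (exp(12)) - (exp(3)) = -exp(3) + exp(12).

-exp(3) + exp(12)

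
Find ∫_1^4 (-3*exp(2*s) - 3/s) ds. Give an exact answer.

An antiderivative is F(s) = -3*exp(2*s)/2 - 3*log(s).
Then F(4) - F(1) = (-3*exp(8)/2 - log(64)) - (-3*exp(2)/2) = -3*exp(8)/2 - log(64) + 3*exp(2)/2.

-3*exp(8)/2 - log(64) + 3*exp(2)/2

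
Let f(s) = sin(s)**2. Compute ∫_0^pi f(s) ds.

Use the identity sin^2(s) = (1 - cos(2*s))/2.
An antiderivative is F(s) = s/2 - sin(2*s)/4.
Then F(pi) - F(0) = (pi/2) - (0) = pi/2.

pi/2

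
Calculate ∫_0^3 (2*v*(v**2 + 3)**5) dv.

995085/2

Let u = v**2 + 3, so du = 2*v dv. When v = 0, u = 3; when v = 3, u = 12.
The integral becomes ∫ u**5 du from 3 to 12, with antiderivative u**6/6.
Back in v: F(v) = (v**2 + 3)**6/6.
Then F(3) - F(0) = (497664) - (243/2) = 995085/2.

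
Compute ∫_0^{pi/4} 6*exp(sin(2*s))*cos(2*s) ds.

Let u = sin(2*s), so du = 2*cos(2*s) ds. When s = 0, u = 0; when s = pi/4, u = 1.
The integral becomes 3·∫ exp(u) du from 0 to 1, with antiderivative 3*exp(u).
Back in s: F(s) = 3*exp(sin(2*s)).
Then F(pi/4) - F(0) = (3*E) - (3) = -3 + 3*E.

-3 + 3*E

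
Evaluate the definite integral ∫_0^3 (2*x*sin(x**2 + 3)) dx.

Let u = x**2 + 3, so du = 2*x dx. When x = 0, u = 3; when x = 3, u = 12.
The integral becomes ∫ sin(u) du from 3 to 12, with antiderivative -cos(u).
Back in x: F(x) = -cos(x**2 + 3).
Then F(3) - F(0) = (-cos(12)) - (-cos(3)) = cos(3) - cos(12).

cos(3) - cos(12)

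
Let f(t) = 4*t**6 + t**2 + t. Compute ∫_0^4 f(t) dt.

By the power rule, an antiderivative is F(t) = 4*t**7/7 + t**3/3 + t**2/2.
Then F(4) - F(0) = (197224/21) - (0) = 197224/21.

197224/21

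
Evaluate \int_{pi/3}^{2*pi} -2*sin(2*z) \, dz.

3/2

An antiderivative is F(z) = cos(2*z).
Then F(2*pi) - F(pi/3) = (1) - (-1/2) = 3/2.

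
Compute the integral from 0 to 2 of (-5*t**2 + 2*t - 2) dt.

-40/3

By the power rule, an antiderivative is F(t) = -5*t**3/3 + t**2 - 2*t.
Then F(2) - F(0) = (-40/3) - (0) = -40/3.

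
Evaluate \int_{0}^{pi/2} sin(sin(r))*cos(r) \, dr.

1 - cos(1)

Let u = sin(r), so du = cos(r) dr. When r = 0, u = 0; when r = pi/2, u = 1.
The integral becomes ∫ sin(u) du from 0 to 1, with antiderivative -cos(u).
Back in r: F(r) = -cos(sin(r)).
Then F(pi/2) - F(0) = (-cos(1)) - (-1) = 1 - cos(1).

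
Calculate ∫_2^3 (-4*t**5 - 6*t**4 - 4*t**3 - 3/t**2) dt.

By the power rule, an antiderivative is F(t) = -2*t**6/3 - 6*t**5/5 - t**4 + 3/t.
Then F(3) - F(2) = (-4288/5) - (-2867/30) = -22861/30.

-22861/30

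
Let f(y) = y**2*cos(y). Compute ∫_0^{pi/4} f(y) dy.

sqrt(2)*(-32 + pi**2 + 8*pi)/32

Integrate by parts twice (u = y^2, dv = cos(y) dy).
An antiderivative is F(y) = y**2*sin(y) + 2*y*cos(y) - 2*sin(y).
Then F(pi/4) - F(0) = (sqrt(2)*(-32 + pi**2 + 8*pi)/32) - (0) = sqrt(2)*(-32 + pi**2 + 8*pi)/32.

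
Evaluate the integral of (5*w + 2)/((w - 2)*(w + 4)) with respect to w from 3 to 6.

-3*log(7) + 3*log(5) + 7*log(2)

Factor the denominator: w**2 + 2*w - 8 = (w + 4)(w - 2).
Partial fractions: (5*w + 2)/((w - 2)*(w + 4)) = 3/(w + 4) + 2/(w - 2).
An antiderivative is F(w) = 2*log(w - 2) + 3*log(w + 4).
Then F(6) - F(3) = (3*log(5) + 7*log(2)) - (3*log(7)) = -3*log(7) + 3*log(5) + 7*log(2).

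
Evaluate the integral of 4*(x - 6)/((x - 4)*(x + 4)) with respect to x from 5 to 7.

Factor the denominator: x**2 - 16 = (x + 4)(x - 4).
Partial fractions: 4*(x - 6)/((x - 4)*(x + 4)) = 5/(x + 4) - 1/(x - 4).
An antiderivative is F(x) = -log(x - 4) + 5*log(x + 4).
Then F(7) - F(5) = (-log(3) + 5*log(11)) - (10*log(3)) = -11*log(3) + 5*log(11).

-11*log(3) + 5*log(11)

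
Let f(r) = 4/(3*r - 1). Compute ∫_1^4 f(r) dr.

An antiderivative is F(r) = 4*log(3*r - 1)/3.
Then F(4) - F(1) = (4*log(11)/3) - (4*log(2)/3) = -4*log(2)/3 + 4*log(11)/3.

-4*log(2)/3 + 4*log(11)/3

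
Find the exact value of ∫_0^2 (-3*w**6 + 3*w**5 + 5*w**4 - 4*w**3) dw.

By the power rule, an antiderivative is F(w) = -3*w**7/7 + w**6/2 + w**5 - w**4.
Then F(2) - F(0) = (-48/7) - (0) = -48/7.

-48/7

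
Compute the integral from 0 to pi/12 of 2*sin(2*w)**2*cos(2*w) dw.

Let u = sin(2*w), so du = 2*cos(2*w) dw. When w = 0, u = 0; when w = pi/12, u = 1/2.
The integral becomes ∫ u**2 du from 0 to 1/2, with antiderivative u**3/3.
Back in w: F(w) = sin(2*w)**3/3.
Then F(pi/12) - F(0) = (1/24) - (0) = 1/24.

1/24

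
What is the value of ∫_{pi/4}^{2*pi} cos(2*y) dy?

An antiderivative is F(y) = sin(2*y)/2.
Then F(2*pi) - F(pi/4) = (0) - (1/2) = -1/2.

-1/2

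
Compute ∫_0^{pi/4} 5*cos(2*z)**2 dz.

5*pi/8

Use the identity cos^2(2*z) = (1 + cos(4*z))/2.
An antiderivative is F(z) = 5*z/2 + 5*sin(4*z)/8.
Then F(pi/4) - F(0) = (5*pi/8) - (0) = 5*pi/8.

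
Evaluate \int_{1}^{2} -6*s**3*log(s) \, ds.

Integrate by parts once (u = ln s, dv = -6*s**3 ds).
An antiderivative is F(s) = -3*s**4*(4*log(s) - 1)/8.
Then F(2) - F(1) = (6 - 24*log(2)) - (3/8) = 45/8 - 24*log(2).

45/8 - 24*log(2)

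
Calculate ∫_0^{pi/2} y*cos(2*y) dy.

-1/2

Integrate by parts once (u = y, dv = cos(2*y) dy).
An antiderivative is F(y) = y*sin(2*y)/2 + cos(2*y)/4.
Then F(pi/2) - F(0) = (-1/4) - (1/4) = -1/2.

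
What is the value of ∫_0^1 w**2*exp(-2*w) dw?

Integrate by parts twice (u = w^2, dv = exp(-2*w) dw).
An antiderivative is F(w) = (-2*w**2 - 2*w - 1)*exp(-2*w)/4.
Then F(1) - F(0) = (-5*exp(-2)/4) - (-1/4) = (-5 + exp(2))*exp(-2)/4.

(-5 + exp(2))*exp(-2)/4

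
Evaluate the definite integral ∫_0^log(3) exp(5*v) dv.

242/5

Let u = exp(v), so du = exp(v) dv. When v = 0, u = 1; when v = log(3), u = 3.
The integral becomes ∫ u**4 du from 1 to 3, with antiderivative u**5/5.
Back in v: F(v) = exp(5*v)/5.
Then F(log(3)) - F(0) = (243/5) - (1/5) = 242/5.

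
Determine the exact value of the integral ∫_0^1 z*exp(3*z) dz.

1/9 + 2*exp(3)/9

Integrate by parts once (u = z, dv = exp(3*z) dz).
An antiderivative is F(z) = (3*z - 1)*exp(3*z)/9.
Then F(1) - F(0) = (2*exp(3)/9) - (-1/9) = 1/9 + 2*exp(3)/9.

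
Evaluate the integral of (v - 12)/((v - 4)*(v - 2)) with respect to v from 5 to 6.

-5*log(3) + 6*log(2)

Factor the denominator: v**2 - 6*v + 8 = (v - 2)(v - 4).
Partial fractions: (v - 12)/((v - 4)*(v - 2)) = 5/(v - 2) - 4/(v - 4).
An antiderivative is F(v) = -4*log(v - 4) + 5*log(v - 2).
Then F(6) - F(5) = (log(64)) - (5*log(3)) = -5*log(3) + 6*log(2).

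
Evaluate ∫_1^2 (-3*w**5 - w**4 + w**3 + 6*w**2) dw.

By the power rule, an antiderivative is F(w) = -w**6/2 - w**5/5 + w**4/4 + 2*w**3.
Then F(2) - F(1) = (-92/5) - (31/20) = -399/20.

-399/20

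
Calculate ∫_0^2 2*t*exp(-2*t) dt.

Integrate by parts once (u = t, dv = 2*exp(-2*t) dt).
An antiderivative is F(t) = (-2*t - 1)*exp(-2*t)/2.
Then F(2) - F(0) = (-5*exp(-4)/2) - (-1/2) = (-5 + exp(4))*exp(-4)/2.

(-5 + exp(4))*exp(-4)/2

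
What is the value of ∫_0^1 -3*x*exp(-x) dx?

Integrate by parts once (u = x, dv = -3*exp(-x) dx).
An antiderivative is F(x) = (3*x + 3)*exp(-x).
Then F(1) - F(0) = (6*exp(-1)) - (3) = -3 + 6*exp(-1).

-3 + 6*exp(-1)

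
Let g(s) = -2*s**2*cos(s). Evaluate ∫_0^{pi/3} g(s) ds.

Integrate by parts twice (u = s^2, dv = -2*cos(s) ds).
An antiderivative is F(s) = -2*s**2*sin(s) - 4*s*cos(s) + 4*sin(s).
Then F(pi/3) - F(0) = (-2*pi/3 - sqrt(3)*pi**2/9 + 2*sqrt(3)) - (0) = -2*pi/3 - sqrt(3)*pi**2/9 + 2*sqrt(3).

-2*pi/3 - sqrt(3)*pi**2/9 + 2*sqrt(3)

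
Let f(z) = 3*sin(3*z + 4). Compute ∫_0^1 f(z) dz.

Let u = 3*z + 4, so du = 3 dz. When z = 0, u = 4; when z = 1, u = 7.
The integral becomes ∫ sin(u) du from 4 to 7, with antiderivative -cos(u).
Back in z: F(z) = -cos(3*z + 4).
Then F(1) - F(0) = (-cos(7)) - (-cos(4)) = -cos(7) + cos(4).

-cos(7) + cos(4)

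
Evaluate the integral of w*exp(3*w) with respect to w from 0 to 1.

1/9 + 2*exp(3)/9

Integrate by parts once (u = w, dv = exp(3*w) dw).
An antiderivative is F(w) = (3*w - 1)*exp(3*w)/9.
Then F(1) - F(0) = (2*exp(3)/9) - (-1/9) = 1/9 + 2*exp(3)/9.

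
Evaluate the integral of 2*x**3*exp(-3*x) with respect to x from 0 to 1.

Integrate by parts 3 times (u = x^3, dv = 2*exp(-3*x) dx).
An antiderivative is F(x) = (-18*x**3 - 18*x**2 - 12*x - 4)*exp(-3*x)/27.
Then F(1) - F(0) = (-52*exp(-3)/27) - (-4/27) = 4/27 - 52*exp(-3)/27.

4/27 - 52*exp(-3)/27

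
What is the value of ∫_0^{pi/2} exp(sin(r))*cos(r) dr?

-1 + E

Let u = sin(r), so du = cos(r) dr. When r = 0, u = 0; when r = pi/2, u = 1.
The integral becomes ∫ exp(u) du from 0 to 1, with antiderivative exp(u).
Back in r: F(r) = exp(sin(r)).
Then F(pi/2) - F(0) = (E) - (1) = -1 + E.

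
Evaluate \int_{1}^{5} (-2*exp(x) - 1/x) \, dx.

-2*exp(5) - log(5) + 2*exp(1)

An antiderivative is F(x) = -2*exp(x) - log(x).
Then F(5) - F(1) = (-2*exp(5) - log(5)) - (-2*exp(1)) = -2*exp(5) - log(5) + 2*exp(1).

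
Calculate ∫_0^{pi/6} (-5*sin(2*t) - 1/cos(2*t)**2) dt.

-5/4 - sqrt(3)/2

An antiderivative is F(t) = 5*cos(2*t)/2 - tan(2*t)/2.
Then F(pi/6) - F(0) = (5/4 - sqrt(3)/2) - (5/2) = -5/4 - sqrt(3)/2.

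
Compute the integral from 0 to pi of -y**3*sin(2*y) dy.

pi*(-3 + 2*pi**2)/4

Integrate by parts 3 times (u = y^3, dv = -sin(2*y) dy).
An antiderivative is F(y) = y**3*cos(2*y)/2 - 3*y**2*sin(2*y)/4 - 3*y*cos(2*y)/4 + 3*sin(2*y)/8.
Then F(pi) - F(0) = (pi*(-3 + 2*pi**2)/4) - (0) = pi*(-3 + 2*pi**2)/4.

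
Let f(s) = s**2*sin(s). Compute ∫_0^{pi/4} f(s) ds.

Integrate by parts twice (u = s^2, dv = sin(s) ds).
An antiderivative is F(s) = -s**2*cos(s) + 2*s*sin(s) + 2*cos(s).
Then F(pi/4) - F(0) = (sqrt(2)*(-pi**2 + 8*pi + 32)/32) - (2) = -2 - sqrt(2)*pi**2/32 + sqrt(2)*pi/4 + sqrt(2).

-2 - sqrt(2)*pi**2/32 + sqrt(2)*pi/4 + sqrt(2)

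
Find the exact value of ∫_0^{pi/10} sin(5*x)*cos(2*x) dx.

Use the identity sin(5*x)cos(2*x) = [sin(7*x) + sin(3*x)]/2.
An antiderivative is F(x) = -cos(3*x)/6 - cos(7*x)/14.
Then F(pi/10) - F(0) = (-sqrt(10 - 2*sqrt(5))/42) - (-5/21) = 5/21 - sqrt(10 - 2*sqrt(5))/42.

5/21 - sqrt(10 - 2*sqrt(5))/42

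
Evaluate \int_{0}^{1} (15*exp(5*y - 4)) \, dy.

-(3 - 3*exp(5))*exp(-4)

Let u = 5*y - 4, so du = 5 dy. When y = 0, u = -4; when y = 1, u = 1.
The integral becomes 3·∫ exp(u) du from -4 to 1, with antiderivative 3*exp(u).
Back in y: F(y) = 3*exp(5*y - 4).
Then F(1) - F(0) = (3*exp(1)) - (3*exp(-4)) = -(3 - 3*exp(5))*exp(-4).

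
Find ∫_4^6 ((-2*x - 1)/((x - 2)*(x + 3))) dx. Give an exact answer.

log(7/18)

Factor the denominator: x**2 + x - 6 = (x + 3)(x - 2).
Partial fractions: (-2*x - 1)/((x - 2)*(x + 3)) = -1/(x + 3) - 1/(x - 2).
An antiderivative is F(x) = -log(x - 2) - log(x + 3).
Then F(6) - F(4) = (-log(36)) - (-log(14)) = log(7/18).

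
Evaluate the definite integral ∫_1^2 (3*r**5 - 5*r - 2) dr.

By the power rule, an antiderivative is F(r) = r**6/2 - 5*r**2/2 - 2*r.
Then F(2) - F(1) = (18) - (-4) = 22.

22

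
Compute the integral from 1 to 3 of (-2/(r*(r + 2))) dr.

log(5/9)

Factor the denominator: r**2 + 2*r = (r + 2)r.
Partial fractions: -2/(r*(r + 2)) = 1/(r + 2) - 1/r.
An antiderivative is F(r) = -log(r) + log(r + 2).
Then F(3) - F(1) = (log(5/3)) - (log(3)) = log(5/9).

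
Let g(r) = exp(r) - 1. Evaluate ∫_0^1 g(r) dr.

An antiderivative is F(r) = -r + exp(r).
Then F(1) - F(0) = (-1 + E) - (1) = -2 + E.

-2 + E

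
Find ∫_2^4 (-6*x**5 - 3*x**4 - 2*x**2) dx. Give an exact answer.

-69968/15

By the power rule, an antiderivative is F(x) = -x**6 - 3*x**5/5 - 2*x**3/3.
Then F(4) - F(2) = (-71296/15) - (-1328/15) = -69968/15.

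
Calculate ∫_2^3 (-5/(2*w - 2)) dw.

An antiderivative is F(w) = -5*log(2*w - 2)/2.
Then F(3) - F(2) = (-log(32)) - (-5*log(2)/2) = -5*log(2)/2.

-5*log(2)/2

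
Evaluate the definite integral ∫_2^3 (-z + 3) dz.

By the power rule, an antiderivative is F(z) = -z**2/2 + 3*z.
Then F(3) - F(2) = (9/2) - (4) = 1/2.

1/2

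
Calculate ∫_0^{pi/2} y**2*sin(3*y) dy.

-pi/9 - 2/27

Integrate by parts twice (u = y^2, dv = sin(3*y) dy).
An antiderivative is F(y) = -y**2*cos(3*y)/3 + 2*y*sin(3*y)/9 + 2*cos(3*y)/27.
Then F(pi/2) - F(0) = (-pi/9) - (2/27) = -pi/9 - 2/27.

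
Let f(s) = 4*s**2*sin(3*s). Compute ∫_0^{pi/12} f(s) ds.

Integrate by parts twice (u = s^2, dv = 4*sin(3*s) ds).
An antiderivative is F(s) = -4*s**2*cos(3*s)/3 + 8*s*sin(3*s)/9 + 8*cos(3*s)/27.
Then F(pi/12) - F(0) = (sqrt(2)*(-pi**2 + 8*pi + 32)/216) - (8/27) = -8/27 - sqrt(2)*pi**2/216 + sqrt(2)*pi/27 + 4*sqrt(2)/27.

-8/27 - sqrt(2)*pi**2/216 + sqrt(2)*pi/27 + 4*sqrt(2)/27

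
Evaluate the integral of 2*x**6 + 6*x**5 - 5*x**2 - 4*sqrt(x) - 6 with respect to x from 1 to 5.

By the power rule, an antiderivative is F(x) = 2*x**7/7 + x**6 - 8*x**(3/2)/3 - 5*x**3/3 - 6*x.
Then F(5) - F(1) = (791870/21 - 40*sqrt(5)/3) - (-190/21) = 264020/7 - 40*sqrt(5)/3.

264020/7 - 40*sqrt(5)/3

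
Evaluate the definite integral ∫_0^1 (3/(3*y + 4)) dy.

log(7/4)

Let u = 3*y + 4, so du = 3 dy. When y = 0, u = 4; when y = 1, u = 7.
The integral becomes ∫ 1/u du from 4 to 7, with antiderivative log(u).
Back in y: F(y) = log(3*y + 4).
Then F(1) - F(0) = (log(7)) - (log(4)) = log(7/4).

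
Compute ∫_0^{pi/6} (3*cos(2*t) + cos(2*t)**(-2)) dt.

5*sqrt(3)/4

An antiderivative is F(t) = 3*sin(2*t)/2 + tan(2*t)/2.
Then F(pi/6) - F(0) = (5*sqrt(3)/4) - (0) = 5*sqrt(3)/4.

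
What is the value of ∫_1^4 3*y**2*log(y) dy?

-21 + 128*log(2)

Integrate by parts once (u = ln y, dv = 3*y**2 dy).
An antiderivative is F(y) = y**3*(3*log(y) - 1)/3.
Then F(4) - F(1) = (-64/3 + 128*log(2)) - (-1/3) = -21 + 128*log(2).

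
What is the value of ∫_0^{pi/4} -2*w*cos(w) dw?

Integrate by parts once (u = w, dv = -2*cos(w) dw).
An antiderivative is F(w) = -2*w*sin(w) - 2*cos(w).
Then F(pi/4) - F(0) = (sqrt(2)*(-4 - pi)/4) - (-2) = -sqrt(2) - sqrt(2)*pi/4 + 2.

-sqrt(2) - sqrt(2)*pi/4 + 2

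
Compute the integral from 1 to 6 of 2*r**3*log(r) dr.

Integrate by parts once (u = ln r, dv = 2*r**3 dr).
An antiderivative is F(r) = r**4*(4*log(r) - 1)/8.
Then F(6) - F(1) = (-162 + 648*log(2) + 648*log(3)) - (-1/8) = -1295/8 + 648*log(2) + 648*log(3).

-1295/8 + 648*log(2) + 648*log(3)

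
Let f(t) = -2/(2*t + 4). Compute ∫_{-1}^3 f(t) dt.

An antiderivative is F(t) = -log(2*t + 4).
Then F(3) - F(-1) = (-log(10)) - (-log(2)) = -log(5).

-log(5)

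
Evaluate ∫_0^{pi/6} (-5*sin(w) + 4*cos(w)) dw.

An antiderivative is F(w) = 4*sin(w) + 5*cos(w).
Then F(pi/6) - F(0) = (2 + 5*sqrt(3)/2) - (5) = -3 + 5*sqrt(3)/2.

-3 + 5*sqrt(3)/2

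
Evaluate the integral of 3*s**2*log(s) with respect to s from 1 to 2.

Integrate by parts once (u = ln s, dv = 3*s**2 ds).
An antiderivative is F(s) = s**3*(3*log(s) - 1)/3.
Then F(2) - F(1) = (-8/3 + 8*log(2)) - (-1/3) = -7/3 + 8*log(2).

-7/3 + 8*log(2)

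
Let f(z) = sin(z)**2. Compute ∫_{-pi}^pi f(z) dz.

Use the identity sin^2(z) = (1 - cos(2*z))/2.
An antiderivative is F(z) = z/2 - sin(2*z)/4.
Then F(pi) - F(-pi) = (pi/2) - (-pi/2) = pi.

pi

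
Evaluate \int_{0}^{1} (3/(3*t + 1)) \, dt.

log(4)

An antiderivative is F(t) = log(3*t + 1).
Then F(1) - F(0) = (log(4)) - (0) = log(4).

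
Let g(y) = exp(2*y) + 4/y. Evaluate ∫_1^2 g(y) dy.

An antiderivative is F(y) = exp(2*y)/2 + 4*log(y).
Then F(2) - F(1) = (log(16) + exp(4)/2) - (exp(2)/2) = -exp(2)/2 + log(16) + exp(4)/2.

-exp(2)/2 + log(16) + exp(4)/2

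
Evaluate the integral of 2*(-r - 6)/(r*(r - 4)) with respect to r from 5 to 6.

-3*log(5) - 2*log(2) + 3*log(3)

Factor the denominator: r**2 - 4*r = r(r - 4).
Partial fractions: 2*(-r - 6)/(r*(r - 4)) = 3/r - 5/(r - 4).
An antiderivative is F(r) = 3*log(r) - 5*log(r - 4).
Then F(6) - F(5) = (log(27/4)) - (3*log(5)) = -3*log(5) - 2*log(2) + 3*log(3).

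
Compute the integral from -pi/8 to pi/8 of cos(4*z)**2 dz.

pi/8

Use the identity cos^2(4*z) = (1 + cos(8*z))/2.
An antiderivative is F(z) = z/2 + sin(8*z)/16.
Then F(pi/8) - F(-pi/8) = (pi/16) - (-pi/16) = pi/8.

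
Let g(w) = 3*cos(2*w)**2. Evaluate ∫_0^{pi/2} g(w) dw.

3*pi/4

Use the identity cos^2(2*w) = (1 + cos(4*w))/2.
An antiderivative is F(w) = 3*w/2 + 3*sin(4*w)/8.
Then F(pi/2) - F(0) = (3*pi/4) - (0) = 3*pi/4.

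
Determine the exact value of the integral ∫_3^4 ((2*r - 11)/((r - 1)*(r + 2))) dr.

Factor the denominator: r**2 + r - 2 = (r + 2)(r - 1).
Partial fractions: (2*r - 11)/((r - 1)*(r + 2)) = 5/(r + 2) - 3/(r - 1).
An antiderivative is F(r) = -3*log(r - 1) + 5*log(r + 2).
Then F(4) - F(3) = (2*log(3) + 5*log(2)) - (-3*log(2) + 5*log(5)) = -5*log(5) + 2*log(3) + 8*log(2).

-5*log(5) + 2*log(3) + 8*log(2)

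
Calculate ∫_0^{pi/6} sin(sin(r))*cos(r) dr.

Let u = sin(r), so du = cos(r) dr. When r = 0, u = 0; when r = pi/6, u = 1/2.
The integral becomes ∫ sin(u) du from 0 to 1/2, with antiderivative -cos(u).
Back in r: F(r) = -cos(sin(r)).
Then F(pi/6) - F(0) = (-cos(1/2)) - (-1) = 1 - cos(1/2).

1 - cos(1/2)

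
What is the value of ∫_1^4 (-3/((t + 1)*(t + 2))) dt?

Factor the denominator: t**2 + 3*t + 2 = (t + 2)(t + 1).
Partial fractions: -3/((t + 1)*(t + 2)) = 3/(t + 2) - 3/(t + 1).
An antiderivative is F(t) = -3*log(t + 1) + 3*log(t + 2).
Then F(4) - F(1) = (-3*log(5) + 3*log(2) + 3*log(3)) - (log(27/8)) = -3*log(5) + 6*log(2).

-3*log(5) + 6*log(2)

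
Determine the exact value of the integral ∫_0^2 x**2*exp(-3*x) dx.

2/27 - 50*exp(-6)/27

Integrate by parts twice (u = x^2, dv = exp(-3*x) dx).
An antiderivative is F(x) = (-9*x**2 - 6*x - 2)*exp(-3*x)/27.
Then F(2) - F(0) = (-50*exp(-6)/27) - (-2/27) = 2/27 - 50*exp(-6)/27.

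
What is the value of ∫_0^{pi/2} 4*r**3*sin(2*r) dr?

pi*(-6 + pi**2)/4

Integrate by parts 3 times (u = r^3, dv = 4*sin(2*r) dr).
An antiderivative is F(r) = -2*r**3*cos(2*r) + 3*r**2*sin(2*r) + 3*r*cos(2*r) - 3*sin(2*r)/2.
Then F(pi/2) - F(0) = (pi*(-6 + pi**2)/4) - (0) = pi*(-6 + pi**2)/4.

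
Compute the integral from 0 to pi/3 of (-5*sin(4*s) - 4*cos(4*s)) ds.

-15/8 + sqrt(3)/2

An antiderivative is F(s) = -sin(4*s) + 5*cos(4*s)/4.
Then F(pi/3) - F(0) = (-5/8 + sqrt(3)/2) - (5/4) = -15/8 + sqrt(3)/2.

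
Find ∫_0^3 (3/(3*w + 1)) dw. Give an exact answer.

Let u = 3*w + 1, so du = 3 dw. When w = 0, u = 1; when w = 3, u = 10.
The integral becomes ∫ 1/u du from 1 to 10, with antiderivative log(u).
Back in w: F(w) = log(3*w + 1).
Then F(3) - F(0) = (log(10)) - (0) = log(10).

log(10)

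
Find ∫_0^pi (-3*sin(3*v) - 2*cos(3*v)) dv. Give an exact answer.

An antiderivative is F(v) = -2*sin(3*v)/3 + cos(3*v).
Then F(pi) - F(0) = (-1) - (1) = -2.

-2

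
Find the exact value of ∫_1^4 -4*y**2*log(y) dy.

Integrate by parts once (u = ln y, dv = -4*y**2 dy).
An antiderivative is F(y) = -4*y**3*(3*log(y) - 1)/9.
Then F(4) - F(1) = (256/9 - 512*log(2)/3) - (4/9) = 28 - 512*log(2)/3.

28 - 512*log(2)/3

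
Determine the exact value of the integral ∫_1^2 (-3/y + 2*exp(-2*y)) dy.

An antiderivative is F(y) = -3*log(y) - exp(-2*y).
Then F(2) - F(1) = (-3*log(2) - exp(-4)) - (-exp(-2)) = -3*log(2) - exp(-4) + exp(-2).

-3*log(2) - exp(-4) + exp(-2)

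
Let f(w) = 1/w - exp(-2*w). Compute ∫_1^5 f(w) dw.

-exp(-2)/2 + exp(-10)/2 + log(5)

An antiderivative is F(w) = log(w) + exp(-2*w)/2.
Then F(5) - F(1) = (exp(-10)/2 + log(5)) - (exp(-2)/2) = -exp(-2)/2 + exp(-10)/2 + log(5).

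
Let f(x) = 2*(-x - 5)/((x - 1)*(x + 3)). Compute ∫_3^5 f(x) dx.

-log(6)

Factor the denominator: x**2 + 2*x - 3 = (x + 3)(x - 1).
Partial fractions: 2*(-x - 5)/((x - 1)*(x + 3)) = 1/(x + 3) - 3/(x - 1).
An antiderivative is F(x) = -3*log(x - 1) + log(x + 3).
Then F(5) - F(3) = (-log(8)) - (log(3/4)) = -log(6).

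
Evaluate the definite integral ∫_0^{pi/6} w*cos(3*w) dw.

Integrate by parts once (u = w, dv = cos(3*w) dw).
An antiderivative is F(w) = w*sin(3*w)/3 + cos(3*w)/9.
Then F(pi/6) - F(0) = (pi/18) - (1/9) = -1/9 + pi/18.

-1/9 + pi/18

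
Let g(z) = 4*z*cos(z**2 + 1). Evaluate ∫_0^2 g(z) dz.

2*sin(5) - 2*sin(1)

Let u = z**2 + 1, so du = 2*z dz. When z = 0, u = 1; when z = 2, u = 5.
The integral becomes 2·∫ cos(u) du from 1 to 5, with antiderivative 2*sin(u).
Back in z: F(z) = 2*sin(z**2 + 1).
Then F(2) - F(0) = (2*sin(5)) - (2*sin(1)) = 2*sin(5) - 2*sin(1).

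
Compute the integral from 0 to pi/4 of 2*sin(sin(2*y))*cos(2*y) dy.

Let u = sin(2*y), so du = 2*cos(2*y) dy. When y = 0, u = 0; when y = pi/4, u = 1.
The integral becomes ∫ sin(u) du from 0 to 1, with antiderivative -cos(u).
Back in y: F(y) = -cos(sin(2*y)).
Then F(pi/4) - F(0) = (-cos(1)) - (-1) = 1 - cos(1).

1 - cos(1)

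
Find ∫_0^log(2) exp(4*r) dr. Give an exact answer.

Let u = exp(r), so du = exp(r) dr. When r = 0, u = 1; when r = log(2), u = 2.
The integral becomes ∫ u**3 du from 1 to 2, with antiderivative u**4/4.
Back in r: F(r) = exp(4*r)/4.
Then F(log(2)) - F(0) = (4) - (1/4) = 15/4.

15/4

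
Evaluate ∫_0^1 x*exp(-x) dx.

1 - 2*exp(-1)

Integrate by parts once (u = x, dv = exp(-x) dx).
An antiderivative is F(x) = (-x - 1)*exp(-x).
Then F(1) - F(0) = (-2*exp(-1)) - (-1) = 1 - 2*exp(-1).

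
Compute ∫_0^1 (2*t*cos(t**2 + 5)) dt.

Let u = t**2 + 5, so du = 2*t dt. When t = 0, u = 5; when t = 1, u = 6.
The integral becomes ∫ cos(u) du from 5 to 6, with antiderivative sin(u).
Back in t: F(t) = sin(t**2 + 5).
Then F(1) - F(0) = (sin(6)) - (sin(5)) = sin(6) - sin(5).

sin(6) - sin(5)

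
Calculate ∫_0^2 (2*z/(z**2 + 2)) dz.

Let u = z**2 + 2, so du = 2*z dz. When z = 0, u = 2; when z = 2, u = 6.
The integral becomes ∫ 1/u du from 2 to 6, with antiderivative log(u).
Back in z: F(z) = log(z**2 + 2).
Then F(2) - F(0) = (log(6)) - (log(2)) = log(3).

log(3)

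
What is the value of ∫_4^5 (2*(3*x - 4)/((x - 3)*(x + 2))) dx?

-4*log(3) - 2*log(2) + 4*log(7)

Factor the denominator: x**2 - x - 6 = (x + 2)(x - 3).
Partial fractions: 2*(3*x - 4)/((x - 3)*(x + 2)) = 4/(x + 2) + 2/(x - 3).
An antiderivative is F(x) = 2*log(x - 3) + 4*log(x + 2).
Then F(5) - F(4) = (2*log(2) + 4*log(7)) - (4*log(2) + 4*log(3)) = -4*log(3) - 2*log(2) + 4*log(7).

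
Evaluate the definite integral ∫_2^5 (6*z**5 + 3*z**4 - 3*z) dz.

By the power rule, an antiderivative is F(z) = z**6 + 3*z**5/5 - 3*z**2/2.
Then F(5) - F(2) = (34925/2) - (386/5) = 173853/10.

173853/10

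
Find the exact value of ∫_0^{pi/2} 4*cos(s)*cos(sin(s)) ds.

4*sin(1)

Let u = sin(s), so du = cos(s) ds. When s = 0, u = 0; when s = pi/2, u = 1.
The integral becomes 4·∫ cos(u) du from 0 to 1, with antiderivative 4*sin(u).
Back in s: F(s) = 4*sin(sin(s)).
Then F(pi/2) - F(0) = (4*sin(1)) - (0) = 4*sin(1).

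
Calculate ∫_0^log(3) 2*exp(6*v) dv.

728/3

Let u = exp(v), so du = exp(v) dv. When v = 0, u = 1; when v = log(3), u = 3.
The integral becomes 2·∫ u**5 du from 1 to 3, with antiderivative u**6/3.
Back in v: F(v) = exp(6*v)/3.
Then F(log(3)) - F(0) = (243) - (1/3) = 728/3.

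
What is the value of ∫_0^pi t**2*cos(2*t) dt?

Integrate by parts twice (u = t^2, dv = cos(2*t) dt).
An antiderivative is F(t) = t**2*sin(2*t)/2 + t*cos(2*t)/2 - sin(2*t)/4.
Then F(pi) - F(0) = (pi/2) - (0) = pi/2.

pi/2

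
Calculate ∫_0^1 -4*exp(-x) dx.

An antiderivative is F(x) = 4*exp(-x).
Then F(1) - F(0) = (4*exp(-1)) - (4) = -4 + 4*exp(-1).

-4 + 4*exp(-1)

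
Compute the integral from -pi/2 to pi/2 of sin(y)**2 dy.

Use the identity sin^2(y) = (1 - cos(2*y))/2.
An antiderivative is F(y) = y/2 - sin(2*y)/4.
Then F(pi/2) - F(-pi/2) = (pi/4) - (-pi/4) = pi/2.

pi/2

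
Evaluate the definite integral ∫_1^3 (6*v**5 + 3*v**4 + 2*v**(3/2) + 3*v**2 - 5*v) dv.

By the power rule, an antiderivative is F(v) = v**6 + 4*v**(5/2)/5 + 3*v**5/5 + v**3 - 5*v**2/2.
Then F(3) - F(1) = (36*sqrt(3)/5 + 8793/10) - (9/10) = 36*sqrt(3)/5 + 4392/5.

36*sqrt(3)/5 + 4392/5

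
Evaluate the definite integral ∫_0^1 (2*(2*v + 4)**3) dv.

260

Let u = 2*v + 4, so du = 2 dv. When v = 0, u = 4; when v = 1, u = 6.
The integral becomes ∫ u**3 du from 4 to 6, with antiderivative u**4/4.
Back in v: F(v) = (2*v + 4)**4/4.
Then F(1) - F(0) = (324) - (64) = 260.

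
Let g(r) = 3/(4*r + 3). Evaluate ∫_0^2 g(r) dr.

An antiderivative is F(r) = 3*log(4*r + 3)/4.
Then F(2) - F(0) = (3*log(11)/4) - (3*log(3)/4) = -3*log(3)/4 + 3*log(11)/4.

-3*log(3)/4 + 3*log(11)/4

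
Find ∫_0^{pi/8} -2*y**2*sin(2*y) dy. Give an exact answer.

-sqrt(2)/4 - sqrt(2)*pi/16 + sqrt(2)*pi**2/128 + 1/2

Integrate by parts twice (u = y^2, dv = -2*sin(2*y) dy).
An antiderivative is F(y) = y**2*cos(2*y) - y*sin(2*y) - cos(2*y)/2.
Then F(pi/8) - F(0) = (sqrt(2)*(-32 - 8*pi + pi**2)/128) - (-1/2) = -sqrt(2)/4 - sqrt(2)*pi/16 + sqrt(2)*pi**2/128 + 1/2.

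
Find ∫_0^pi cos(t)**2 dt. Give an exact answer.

pi/2

Use the identity cos^2(t) = (1 + cos(2*t))/2.
An antiderivative is F(t) = t/2 + sin(2*t)/4.
Then F(pi) - F(0) = (pi/2) - (0) = pi/2.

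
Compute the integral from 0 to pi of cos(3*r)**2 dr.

Use the identity cos^2(3*r) = (1 + cos(6*r))/2.
An antiderivative is F(r) = r/2 + sin(6*r)/12.
Then F(pi) - F(0) = (pi/2) - (0) = pi/2.

pi/2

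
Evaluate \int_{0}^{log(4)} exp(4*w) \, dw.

255/4

Let u = exp(w), so du = exp(w) dw. When w = 0, u = 1; when w = log(4), u = 4.
The integral becomes ∫ u**3 du from 1 to 4, with antiderivative u**4/4.
Back in w: F(w) = exp(4*w)/4.
Then F(log(4)) - F(0) = (64) - (1/4) = 255/4.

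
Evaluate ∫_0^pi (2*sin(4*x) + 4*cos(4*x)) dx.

0

An antiderivative is F(x) = sin(4*x) - cos(4*x)/2.
Then F(pi) - F(0) = (-1/2) - (-1/2) = 0.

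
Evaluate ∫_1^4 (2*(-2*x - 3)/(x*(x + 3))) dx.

Factor the denominator: x**2 + 3*x = (x + 3)x.
Partial fractions: 2*(-2*x - 3)/(x*(x + 3)) = -2/(x + 3) - 2/x.
An antiderivative is F(x) = -2*log(x) - 2*log(x + 3).
Then F(4) - F(1) = (-2*log(7) - 4*log(2)) - (-log(16)) = -log(49).

-log(49)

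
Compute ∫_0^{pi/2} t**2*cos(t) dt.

Integrate by parts twice (u = t^2, dv = cos(t) dt).
An antiderivative is F(t) = t**2*sin(t) + 2*t*cos(t) - 2*sin(t).
Then F(pi/2) - F(0) = (-2 + pi**2/4) - (0) = -2 + pi**2/4.

-2 + pi**2/4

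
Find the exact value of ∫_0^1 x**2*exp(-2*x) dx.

Integrate by parts twice (u = x^2, dv = exp(-2*x) dx).
An antiderivative is F(x) = (-2*x**2 - 2*x - 1)*exp(-2*x)/4.
Then F(1) - F(0) = (-5*exp(-2)/4) - (-1/4) = (-5 + exp(2))*exp(-2)/4.

(-5 + exp(2))*exp(-2)/4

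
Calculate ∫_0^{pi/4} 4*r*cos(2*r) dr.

Integrate by parts once (u = r, dv = 4*cos(2*r) dr).
An antiderivative is F(r) = 2*r*sin(2*r) + cos(2*r).
Then F(pi/4) - F(0) = (pi/2) - (1) = -1 + pi/2.

-1 + pi/2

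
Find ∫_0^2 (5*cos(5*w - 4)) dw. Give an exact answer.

Let u = 5*w - 4, so du = 5 dw. When w = 0, u = -4; when w = 2, u = 6.
The integral becomes ∫ cos(u) du from -4 to 6, with antiderivative sin(u).
Back in w: F(w) = sin(5*w - 4).
Then F(2) - F(0) = (sin(6)) - (-sin(4)) = sin(4) + sin(6).

sin(4) + sin(6)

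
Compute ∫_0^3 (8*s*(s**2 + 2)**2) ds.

1764

Let u = s**2 + 2, so du = 2*s ds. When s = 0, u = 2; when s = 3, u = 11.
The integral becomes 4·∫ u**2 du from 2 to 11, with antiderivative 4*u**3/3.
Back in s: F(s) = 4*(s**2 + 2)**3/3.
Then F(3) - F(0) = (5324/3) - (32/3) = 1764.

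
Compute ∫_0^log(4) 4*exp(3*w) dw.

84

Let u = exp(w), so du = exp(w) dw. When w = 0, u = 1; when w = log(4), u = 4.
The integral becomes 4·∫ u**2 du from 1 to 4, with antiderivative 4*u**3/3.
Back in w: F(w) = 4*exp(3*w)/3.
Then F(log(4)) - F(0) = (256/3) - (4/3) = 84.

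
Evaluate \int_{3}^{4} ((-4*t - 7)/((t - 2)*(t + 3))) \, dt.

log(3/28)

Factor the denominator: t**2 + t - 6 = (t + 3)(t - 2).
Partial fractions: (-4*t - 7)/((t - 2)*(t + 3)) = -1/(t + 3) - 3/(t - 2).
An antiderivative is F(t) = -3*log(t - 2) - log(t + 3).
Then F(4) - F(3) = (-log(56)) - (-log(6)) = log(3/28).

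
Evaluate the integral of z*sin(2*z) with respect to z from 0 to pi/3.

Integrate by parts once (u = z, dv = sin(2*z) dz).
An antiderivative is F(z) = -z*cos(2*z)/2 + sin(2*z)/4.
Then F(pi/3) - F(0) = (sqrt(3)/8 + pi/12) - (0) = sqrt(3)/8 + pi/12.

sqrt(3)/8 + pi/12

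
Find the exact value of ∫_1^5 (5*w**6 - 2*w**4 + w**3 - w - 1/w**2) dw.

By the power rule, an antiderivative is F(w) = 5*w**7/7 - 2*w**5/5 + w**4/4 - w**2/2 + 1/w.
Then F(5) - F(1) = (7657653/140) - (149/140) = 1914376/35.

1914376/35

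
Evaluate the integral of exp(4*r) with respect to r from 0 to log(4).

Let u = exp(r), so du = exp(r) dr. When r = 0, u = 1; when r = log(4), u = 4.
The integral becomes ∫ u**3 du from 1 to 4, with antiderivative u**4/4.
Back in r: F(r) = exp(4*r)/4.
Then F(log(4)) - F(0) = (64) - (1/4) = 255/4.

255/4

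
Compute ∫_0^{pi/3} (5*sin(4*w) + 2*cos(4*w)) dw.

15/8 - sqrt(3)/4

An antiderivative is F(w) = sin(4*w)/2 - 5*cos(4*w)/4.
Then F(pi/3) - F(0) = (5/8 - sqrt(3)/4) - (-5/4) = 15/8 - sqrt(3)/4.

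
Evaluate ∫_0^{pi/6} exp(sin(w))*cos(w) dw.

-1 + exp(1/2)

Let u = sin(w), so du = cos(w) dw. When w = 0, u = 0; when w = pi/6, u = 1/2.
The integral becomes ∫ exp(u) du from 0 to 1/2, with antiderivative exp(u).
Back in w: F(w) = exp(sin(w)).
Then F(pi/6) - F(0) = (exp(1/2)) - (1) = -1 + exp(1/2).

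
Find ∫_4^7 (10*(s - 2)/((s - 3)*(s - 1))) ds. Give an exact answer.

15*log(2)

Factor the denominator: s**2 - 4*s + 3 = (s - 1)(s - 3).
Partial fractions: 10*(s - 2)/((s - 3)*(s - 1)) = 5/(s - 1) + 5/(s - 3).
An antiderivative is F(s) = 5*log(s - 3) + 5*log(s - 1).
Then F(7) - F(4) = (5*log(3) + 15*log(2)) - (5*log(3)) = 15*log(2).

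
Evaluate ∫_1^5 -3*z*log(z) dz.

Integrate by parts once (u = ln z, dv = -3*z dz).
An antiderivative is F(z) = -3*z**2*(2*log(z) - 1)/4.
Then F(5) - F(1) = (75/4 - 75*log(5)/2) - (3/4) = 18 - 75*log(5)/2.

18 - 75*log(5)/2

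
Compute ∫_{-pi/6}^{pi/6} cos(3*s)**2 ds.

Use the identity cos^2(3*s) = (1 + cos(6*s))/2.
An antiderivative is F(s) = s/2 + sin(6*s)/12.
Then F(pi/6) - F(-pi/6) = (pi/12) - (-pi/12) = pi/6.

pi/6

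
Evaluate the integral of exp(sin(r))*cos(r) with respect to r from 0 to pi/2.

-1 + E

Let u = sin(r), so du = cos(r) dr. When r = 0, u = 0; when r = pi/2, u = 1.
The integral becomes ∫ exp(u) du from 0 to 1, with antiderivative exp(u).
Back in r: F(r) = exp(sin(r)).
Then F(pi/2) - F(0) = (E) - (1) = -1 + E.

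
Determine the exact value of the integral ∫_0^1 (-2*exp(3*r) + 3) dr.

An antiderivative is F(r) = -2*exp(3*r)/3 + 3*r.
Then F(1) - F(0) = (3 - 2*exp(3)/3) - (-2/3) = 11/3 - 2*exp(3)/3.

11/3 - 2*exp(3)/3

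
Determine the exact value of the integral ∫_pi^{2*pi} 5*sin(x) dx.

-10

An antiderivative is F(x) = -5*cos(x).
Then F(2*pi) - F(pi) = (-5) - (5) = -10.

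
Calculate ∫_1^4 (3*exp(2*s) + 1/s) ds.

An antiderivative is F(s) = 3*exp(2*s)/2 + log(s).
Then F(4) - F(1) = (log(4) + 3*exp(8)/2) - (3*exp(2)/2) = -3*exp(2)/2 + log(4) + 3*exp(8)/2.

-3*exp(2)/2 + log(4) + 3*exp(8)/2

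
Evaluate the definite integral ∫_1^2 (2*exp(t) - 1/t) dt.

-2*exp(1) - log(2) + 2*exp(2)

An antiderivative is F(t) = 2*exp(t) - log(t).
Then F(2) - F(1) = (-log(2) + 2*exp(2)) - (2*exp(1)) = -2*exp(1) - log(2) + 2*exp(2).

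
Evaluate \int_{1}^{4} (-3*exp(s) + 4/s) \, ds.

-3*exp(4) + 8*log(2) + 3*exp(1)

An antiderivative is F(s) = -3*exp(s) + 4*log(s).
Then F(4) - F(1) = (-3*exp(4) + 8*log(2)) - (-3*exp(1)) = -3*exp(4) + 8*log(2) + 3*exp(1).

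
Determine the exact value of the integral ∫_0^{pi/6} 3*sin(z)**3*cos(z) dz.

Let u = sin(z), so du = cos(z) dz. When z = 0, u = 0; when z = pi/6, u = 1/2.
The integral becomes 3·∫ u**3 du from 0 to 1/2, with antiderivative 3*u**4/4.
Back in z: F(z) = 3*sin(z)**4/4.
Then F(pi/6) - F(0) = (3/64) - (0) = 3/64.

3/64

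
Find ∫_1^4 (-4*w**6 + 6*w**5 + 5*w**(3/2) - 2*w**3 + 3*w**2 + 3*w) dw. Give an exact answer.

By the power rule, an antiderivative is F(w) = -4*w**7/7 + w**6 + 2*w**(5/2) - w**4/2 + w**3 + 3*w**2/2.
Then F(4) - F(1) = (-36696/7) - (31/7) = -36727/7.

-36727/7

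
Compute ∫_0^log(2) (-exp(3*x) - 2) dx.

-7/3 - log(4)

An antiderivative is F(x) = -exp(3*x)/3 - 2*x.
Then F(log(2)) - F(0) = (-8/3 - log(4)) - (-1/3) = -7/3 - log(4).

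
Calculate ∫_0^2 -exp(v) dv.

1 - exp(2)

An antiderivative is F(v) = -exp(v).
Then F(2) - F(0) = (-exp(2)) - (-1) = 1 - exp(2).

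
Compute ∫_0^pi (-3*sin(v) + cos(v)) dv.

-6

An antiderivative is F(v) = sin(v) + 3*cos(v).
Then F(pi) - F(0) = (-3) - (3) = -6.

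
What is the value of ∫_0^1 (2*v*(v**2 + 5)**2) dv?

91/3

Let u = v**2 + 5, so du = 2*v dv. When v = 0, u = 5; when v = 1, u = 6.
The integral becomes ∫ u**2 du from 5 to 6, with antiderivative u**3/3.
Back in v: F(v) = (v**2 + 5)**3/3.
Then F(1) - F(0) = (72) - (125/3) = 91/3.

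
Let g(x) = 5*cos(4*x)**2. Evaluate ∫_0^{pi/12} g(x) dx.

5*sqrt(3)/32 + 5*pi/24

Use the identity cos^2(4*x) = (1 + cos(8*x))/2.
An antiderivative is F(x) = 5*x/2 + 5*sin(8*x)/16.
Then F(pi/12) - F(0) = (5*sqrt(3)/32 + 5*pi/24) - (0) = 5*sqrt(3)/32 + 5*pi/24.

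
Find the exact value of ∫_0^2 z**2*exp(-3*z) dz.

Integrate by parts twice (u = z^2, dv = exp(-3*z) dz).
An antiderivative is F(z) = (-9*z**2 - 6*z - 2)*exp(-3*z)/27.
Then F(2) - F(0) = (-50*exp(-6)/27) - (-2/27) = 2/27 - 50*exp(-6)/27.

2/27 - 50*exp(-6)/27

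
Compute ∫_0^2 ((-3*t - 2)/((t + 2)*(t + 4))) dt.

-5*log(3) + 7*log(2)

Factor the denominator: t**2 + 6*t + 8 = (t + 4)(t + 2).
Partial fractions: (-3*t - 2)/((t + 2)*(t + 4)) = -5/(t + 4) + 2/(t + 2).
An antiderivative is F(t) = 2*log(t + 2) - 5*log(t + 4).
Then F(2) - F(0) = (-5*log(3) - log(2)) - (-8*log(2)) = -5*log(3) + 7*log(2).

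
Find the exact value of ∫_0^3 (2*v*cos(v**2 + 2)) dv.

sin(11) - sin(2)

Let u = v**2 + 2, so du = 2*v dv. When v = 0, u = 2; when v = 3, u = 11.
The integral becomes ∫ cos(u) du from 2 to 11, with antiderivative sin(u).
Back in v: F(v) = sin(v**2 + 2).
Then F(3) - F(0) = (sin(11)) - (sin(2)) = sin(11) - sin(2).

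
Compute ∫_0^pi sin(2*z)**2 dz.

Use the identity sin^2(2*z) = (1 - cos(4*z))/2.
An antiderivative is F(z) = z/2 - sin(4*z)/8.
Then F(pi) - F(0) = (pi/2) - (0) = pi/2.

pi/2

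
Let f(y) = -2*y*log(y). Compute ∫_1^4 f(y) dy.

Integrate by parts once (u = ln y, dv = -2*y dy).
An antiderivative is F(y) = -y**2*(2*log(y) - 1)/2.
Then F(4) - F(1) = (8 - 32*log(2)) - (1/2) = 15/2 - 32*log(2).

15/2 - 32*log(2)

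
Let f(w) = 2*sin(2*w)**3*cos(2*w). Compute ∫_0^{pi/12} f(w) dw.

1/64

Let u = sin(2*w), so du = 2*cos(2*w) dw. When w = 0, u = 0; when w = pi/12, u = 1/2.
The integral becomes ∫ u**3 du from 0 to 1/2, with antiderivative u**4/4.
Back in w: F(w) = sin(2*w)**4/4.
Then F(pi/12) - F(0) = (1/64) - (0) = 1/64.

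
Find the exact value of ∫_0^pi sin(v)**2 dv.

pi/2

Use the identity sin^2(v) = (1 - cos(2*v))/2.
An antiderivative is F(v) = v/2 - sin(2*v)/4.
Then F(pi) - F(0) = (pi/2) - (0) = pi/2.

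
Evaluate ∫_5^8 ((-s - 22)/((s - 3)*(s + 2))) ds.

-4*log(7) - log(5) + 9*log(2)

Factor the denominator: s**2 - s - 6 = (s + 2)(s - 3).
Partial fractions: (-s - 22)/((s - 3)*(s + 2)) = 4/(s + 2) - 5/(s - 3).
An antiderivative is F(s) = -5*log(s - 3) + 4*log(s + 2).
Then F(8) - F(5) = (log(16/5)) - (-5*log(2) + 4*log(7)) = -4*log(7) - log(5) + 9*log(2).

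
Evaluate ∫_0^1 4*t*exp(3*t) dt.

4/9 + 8*exp(3)/9

Integrate by parts once (u = t, dv = 4*exp(3*t) dt).
An antiderivative is F(t) = (12*t - 4)*exp(3*t)/9.
Then F(1) - F(0) = (8*exp(3)/9) - (-4/9) = 4/9 + 8*exp(3)/9.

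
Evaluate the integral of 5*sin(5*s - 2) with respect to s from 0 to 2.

cos(2) - cos(8)

Let u = 5*s - 2, so du = 5 ds. When s = 0, u = -2; when s = 2, u = 8.
The integral becomes ∫ sin(u) du from -2 to 8, with antiderivative -cos(u).
Back in s: F(s) = -cos(5*s - 2).
Then F(2) - F(0) = (-cos(8)) - (-cos(2)) = cos(2) - cos(8).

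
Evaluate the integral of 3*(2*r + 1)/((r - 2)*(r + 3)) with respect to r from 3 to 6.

3*log(2) + 3*log(3)

Factor the denominator: r**2 + r - 6 = (r + 3)(r - 2).
Partial fractions: 3*(2*r + 1)/((r - 2)*(r + 3)) = 3/(r + 3) + 3/(r - 2).
An antiderivative is F(r) = 3*log(r - 2) + 3*log(r + 3).
Then F(6) - F(3) = (6*log(2) + 6*log(3)) - (3*log(2) + 3*log(3)) = 3*log(2) + 3*log(3).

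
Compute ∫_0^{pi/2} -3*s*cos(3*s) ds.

Integrate by parts once (u = s, dv = -3*cos(3*s) ds).
An antiderivative is F(s) = -s*sin(3*s) - cos(3*s)/3.
Then F(pi/2) - F(0) = (pi/2) - (-1/3) = 1/3 + pi/2.

1/3 + pi/2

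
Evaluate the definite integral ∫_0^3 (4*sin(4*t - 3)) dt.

Let u = 4*t - 3, so du = 4 dt. When t = 0, u = -3; when t = 3, u = 9.
The integral becomes ∫ sin(u) du from -3 to 9, with antiderivative -cos(u).
Back in t: F(t) = -cos(4*t - 3).
Then F(3) - F(0) = (-cos(9)) - (-cos(3)) = cos(3) - cos(9).

cos(3) - cos(9)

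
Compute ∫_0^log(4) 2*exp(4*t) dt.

255/2

Let u = exp(t), so du = exp(t) dt. When t = 0, u = 1; when t = log(4), u = 4.
The integral becomes 2·∫ u**3 du from 1 to 4, with antiderivative u**4/2.
Back in t: F(t) = exp(4*t)/2.
Then F(log(4)) - F(0) = (128) - (1/2) = 255/2.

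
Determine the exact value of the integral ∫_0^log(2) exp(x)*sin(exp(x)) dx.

Let u = exp(x), so du = exp(x) dx. When x = 0, u = 1; when x = log(2), u = 2.
The integral becomes ∫ sin(u) du from 1 to 2, with antiderivative -cos(u).
Back in x: F(x) = -cos(exp(x)).
Then F(log(2)) - F(0) = (-cos(2)) - (-cos(1)) = -cos(2) + cos(1).

-cos(2) + cos(1)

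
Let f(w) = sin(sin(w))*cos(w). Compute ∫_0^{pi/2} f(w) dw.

Let u = sin(w), so du = cos(w) dw. When w = 0, u = 0; when w = pi/2, u = 1.
The integral becomes ∫ sin(u) du from 0 to 1, with antiderivative -cos(u).
Back in w: F(w) = -cos(sin(w)).
Then F(pi/2) - F(0) = (-cos(1)) - (-1) = 1 - cos(1).

1 - cos(1)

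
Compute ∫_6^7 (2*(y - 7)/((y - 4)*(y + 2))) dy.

Factor the denominator: y**2 - 2*y - 8 = (y + 2)(y - 4).
Partial fractions: 2*(y - 7)/((y - 4)*(y + 2)) = 3/(y + 2) - 1/(y - 4).
An antiderivative is F(y) = -log(y - 4) + 3*log(y + 2).
Then F(7) - F(6) = (5*log(3)) - (8*log(2)) = -8*log(2) + 5*log(3).

-8*log(2) + 5*log(3)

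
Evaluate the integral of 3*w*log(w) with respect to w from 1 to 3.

Integrate by parts once (u = ln w, dv = 3*w dw).
An antiderivative is F(w) = 3*w**2*(2*log(w) - 1)/4.
Then F(3) - F(1) = (-27/4 + 27*log(3)/2) - (-3/4) = -6 + 27*log(3)/2.

-6 + 27*log(3)/2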